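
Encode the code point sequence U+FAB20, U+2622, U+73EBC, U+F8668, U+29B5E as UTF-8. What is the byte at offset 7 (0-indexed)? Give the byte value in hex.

0xF1

U+FAB20 → 4-byte form F3 BA AC A0 at offsets 0–3.
U+2622 → 3-byte form E2 98 A2 at offsets 4–6.
U+73EBC → 4-byte form F1 B3 BA BC at offsets 7–10.
Offset 7 falls in char 3's range; it's byte 1 of F1 B3 BA BC = 0xF1.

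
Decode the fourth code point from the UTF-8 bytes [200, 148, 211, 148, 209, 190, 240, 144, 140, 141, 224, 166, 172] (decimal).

Offset 0: leading byte 0xC8 = 11001000 → 2-byte char #1 = C8 94.
Offset 2: leading byte 0xD3 = 11010011 → 2-byte char #2 = D3 94.
Offset 4: leading byte 0xD1 = 11010001 → 2-byte char #3 = D1 BE.
Offset 6: leading byte 0xF0 = 11110000 → 4-byte char #4 = F0 90 8C 8D.
Leading byte 0xF0 = 11110000 matches 11110xxx → 4-byte sequence.
Byte 1: 0xF0 = 11110000, payload 000 (3 bits).
Byte 2: 0x90 = 10010000 (10xxxxxx ✓), payload 010000.
Byte 3: 0x8C = 10001100 (10xxxxxx ✓), payload 001100.
Byte 4: 0x8D = 10001101 (10xxxxxx ✓), payload 001101.
Concatenate: 000010000001100001101 = 0x1030D (21 bits → U+1030D).

U+1030D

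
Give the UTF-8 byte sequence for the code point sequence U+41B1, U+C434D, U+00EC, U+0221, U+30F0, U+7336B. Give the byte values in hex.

U+41B1: 3-byte form → E4 86 B1.
U+C434D: 4-byte form → F3 84 8D 8D.
U+00EC: 2-byte form → C3 AC.
U+0221: 2-byte form → C8 A1.
U+30F0: 3-byte form → E3 83 B0.
U+7336B: 4-byte form → F1 B3 8D AB.
Concatenated (18 bytes): E4 86 B1 F3 84 8D 8D C3 AC C8 A1 E3 83 B0 F1 B3 8D AB.

E4 86 B1 F3 84 8D 8D C3 AC C8 A1 E3 83 B0 F1 B3 8D AB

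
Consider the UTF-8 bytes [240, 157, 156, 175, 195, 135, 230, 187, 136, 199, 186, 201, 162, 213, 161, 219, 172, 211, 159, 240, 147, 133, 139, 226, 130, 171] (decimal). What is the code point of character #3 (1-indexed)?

Offset 0: leading byte 0xF0 = 11110000 → 4-byte char #1 = F0 9D 9C AF.
Offset 4: leading byte 0xC3 = 11000011 → 2-byte char #2 = C3 87.
Offset 6: leading byte 0xE6 = 11100110 → 3-byte char #3 = E6 BB 88.
Leading byte 0xE6 = 11100110 matches 1110xxxx → 3-byte sequence.
Byte 1: 0xE6 = 11100110, payload 0110 (4 bits).
Byte 2: 0xBB = 10111011 (10xxxxxx ✓), payload 111011.
Byte 3: 0x88 = 10001000 (10xxxxxx ✓), payload 001000.
Concatenate: 0110111011001000 = 0x6EC8 (16 bits → U+6EC8).

U+6EC8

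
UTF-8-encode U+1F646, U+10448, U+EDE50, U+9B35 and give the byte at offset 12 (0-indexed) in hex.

U+1F646 → 4-byte form F0 9F 99 86 at offsets 0–3.
U+10448 → 4-byte form F0 90 91 88 at offsets 4–7.
U+EDE50 → 4-byte form F3 AD B9 90 at offsets 8–11.
U+9B35 → 3-byte form E9 AC B5 at offsets 12–14.
Offset 12 falls in char 4's range; it's byte 1 of E9 AC B5 = 0xE9.

0xE9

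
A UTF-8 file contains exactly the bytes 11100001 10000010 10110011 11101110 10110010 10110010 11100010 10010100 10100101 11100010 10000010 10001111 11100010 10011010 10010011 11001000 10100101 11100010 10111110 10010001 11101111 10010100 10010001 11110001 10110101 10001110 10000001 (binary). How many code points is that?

Byte at offset 0: 0xE1 = 11100001 → 3-byte char (#1). Advance 3.
Byte at offset 3: 0xEE = 11101110 → 3-byte char (#2). Advance 3.
Byte at offset 6: 0xE2 = 11100010 → 3-byte char (#3). Advance 3.
Byte at offset 9: 0xE2 = 11100010 → 3-byte char (#4). Advance 3.
Byte at offset 12: 0xE2 = 11100010 → 3-byte char (#5). Advance 3.
Byte at offset 15: 0xC8 = 11001000 → 2-byte char (#6). Advance 2.
Byte at offset 17: 0xE2 = 11100010 → 3-byte char (#7). Advance 3.
Byte at offset 20: 0xEF = 11101111 → 3-byte char (#8). Advance 3.
Byte at offset 23: 0xF1 = 11110001 → 4-byte char (#9). Advance 4.
Reached end at offset 27 after 9 code points.

9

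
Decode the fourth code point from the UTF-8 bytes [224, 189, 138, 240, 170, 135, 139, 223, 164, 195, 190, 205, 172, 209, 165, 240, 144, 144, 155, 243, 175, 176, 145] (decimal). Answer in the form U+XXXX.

Offset 0: leading byte 0xE0 = 11100000 → 3-byte char #1 = E0 BD 8A.
Offset 3: leading byte 0xF0 = 11110000 → 4-byte char #2 = F0 AA 87 8B.
Offset 7: leading byte 0xDF = 11011111 → 2-byte char #3 = DF A4.
Offset 9: leading byte 0xC3 = 11000011 → 2-byte char #4 = C3 BE.
Leading byte 0xC3 = 11000011 matches 110xxxxx → 2-byte sequence.
Byte 1: 0xC3 = 11000011, payload 00011 (5 bits).
Byte 2: 0xBE = 10111110 (10xxxxxx ✓), payload 111110.
Concatenate: 00011111110 = 0xFE (11 bits → U+00FE).

U+00FE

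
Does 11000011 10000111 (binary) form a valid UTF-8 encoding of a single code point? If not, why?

valid

Leading byte 0xC3 = 11000011 → 2-byte form.
Continuation bytes 0x87=10000111 all match 10xxxxxx.
Decoded value 0xC7 is ≥ 0x80 (shortest form) and not a surrogate.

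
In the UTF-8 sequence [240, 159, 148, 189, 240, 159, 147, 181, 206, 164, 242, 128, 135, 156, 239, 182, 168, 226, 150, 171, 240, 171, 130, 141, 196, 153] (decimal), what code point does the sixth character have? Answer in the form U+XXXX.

U+25AB

Offset 0: leading byte 0xF0 = 11110000 → 4-byte char #1 = F0 9F 94 BD.
Offset 4: leading byte 0xF0 = 11110000 → 4-byte char #2 = F0 9F 93 B5.
Offset 8: leading byte 0xCE = 11001110 → 2-byte char #3 = CE A4.
Offset 10: leading byte 0xF2 = 11110010 → 4-byte char #4 = F2 80 87 9C.
Offset 14: leading byte 0xEF = 11101111 → 3-byte char #5 = EF B6 A8.
Offset 17: leading byte 0xE2 = 11100010 → 3-byte char #6 = E2 96 AB.
Leading byte 0xE2 = 11100010 matches 1110xxxx → 3-byte sequence.
Byte 1: 0xE2 = 11100010, payload 0010 (4 bits).
Byte 2: 0x96 = 10010110 (10xxxxxx ✓), payload 010110.
Byte 3: 0xAB = 10101011 (10xxxxxx ✓), payload 101011.
Concatenate: 0010010110101011 = 0x25AB (16 bits → U+25AB).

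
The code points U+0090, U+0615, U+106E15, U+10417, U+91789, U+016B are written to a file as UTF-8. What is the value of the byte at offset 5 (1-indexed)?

1-indexed offset 5 is 0-indexed offset 4.
U+0090 → 2-byte form C2 90 at offsets 0–1.
U+0615 → 2-byte form D8 95 at offsets 2–3.
U+106E15 → 4-byte form F4 86 B8 95 at offsets 4–7.
Offset 4 falls in char 3's range; it's byte 1 of F4 86 B8 95 = 0xF4.

0xF4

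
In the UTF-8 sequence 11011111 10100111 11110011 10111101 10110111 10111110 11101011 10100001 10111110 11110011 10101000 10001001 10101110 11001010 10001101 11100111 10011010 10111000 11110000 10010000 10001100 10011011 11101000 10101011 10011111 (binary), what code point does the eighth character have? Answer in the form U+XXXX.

U+8ADF

Offset 0: leading byte 0xDF = 11011111 → 2-byte char #1 = DF A7.
Offset 2: leading byte 0xF3 = 11110011 → 4-byte char #2 = F3 BD B7 BE.
Offset 6: leading byte 0xEB = 11101011 → 3-byte char #3 = EB A1 BE.
Offset 9: leading byte 0xF3 = 11110011 → 4-byte char #4 = F3 A8 89 AE.
Offset 13: leading byte 0xCA = 11001010 → 2-byte char #5 = CA 8D.
Offset 15: leading byte 0xE7 = 11100111 → 3-byte char #6 = E7 9A B8.
Offset 18: leading byte 0xF0 = 11110000 → 4-byte char #7 = F0 90 8C 9B.
Offset 22: leading byte 0xE8 = 11101000 → 3-byte char #8 = E8 AB 9F.
Leading byte 0xE8 = 11101000 matches 1110xxxx → 3-byte sequence.
Byte 1: 0xE8 = 11101000, payload 1000 (4 bits).
Byte 2: 0xAB = 10101011 (10xxxxxx ✓), payload 101011.
Byte 3: 0x9F = 10011111 (10xxxxxx ✓), payload 011111.
Concatenate: 1000101011011111 = 0x8ADF (16 bits → U+8ADF).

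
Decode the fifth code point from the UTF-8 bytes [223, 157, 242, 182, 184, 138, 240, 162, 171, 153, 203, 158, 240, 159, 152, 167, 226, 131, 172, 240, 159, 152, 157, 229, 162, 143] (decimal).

Offset 0: leading byte 0xDF = 11011111 → 2-byte char #1 = DF 9D.
Offset 2: leading byte 0xF2 = 11110010 → 4-byte char #2 = F2 B6 B8 8A.
Offset 6: leading byte 0xF0 = 11110000 → 4-byte char #3 = F0 A2 AB 99.
Offset 10: leading byte 0xCB = 11001011 → 2-byte char #4 = CB 9E.
Offset 12: leading byte 0xF0 = 11110000 → 4-byte char #5 = F0 9F 98 A7.
Leading byte 0xF0 = 11110000 matches 11110xxx → 4-byte sequence.
Byte 1: 0xF0 = 11110000, payload 000 (3 bits).
Byte 2: 0x9F = 10011111 (10xxxxxx ✓), payload 011111.
Byte 3: 0x98 = 10011000 (10xxxxxx ✓), payload 011000.
Byte 4: 0xA7 = 10100111 (10xxxxxx ✓), payload 100111.
Concatenate: 000011111011000100111 = 0x1F627 (21 bits → U+1F627).

U+1F627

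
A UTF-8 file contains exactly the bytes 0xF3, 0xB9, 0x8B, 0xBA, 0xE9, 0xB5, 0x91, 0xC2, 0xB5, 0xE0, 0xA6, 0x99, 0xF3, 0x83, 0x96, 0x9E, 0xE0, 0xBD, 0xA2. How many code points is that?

6

Byte at offset 0: 0xF3 = 11110011 → 4-byte char (#1). Advance 4.
Byte at offset 4: 0xE9 = 11101001 → 3-byte char (#2). Advance 3.
Byte at offset 7: 0xC2 = 11000010 → 2-byte char (#3). Advance 2.
Byte at offset 9: 0xE0 = 11100000 → 3-byte char (#4). Advance 3.
Byte at offset 12: 0xF3 = 11110011 → 4-byte char (#5). Advance 4.
Byte at offset 16: 0xE0 = 11100000 → 3-byte char (#6). Advance 3.
Reached end at offset 19 after 6 code points.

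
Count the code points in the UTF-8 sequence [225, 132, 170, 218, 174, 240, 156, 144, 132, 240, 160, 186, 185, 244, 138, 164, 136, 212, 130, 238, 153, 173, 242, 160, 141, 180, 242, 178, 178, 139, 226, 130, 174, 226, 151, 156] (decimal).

Byte at offset 0: 0xE1 = 11100001 → 3-byte char (#1). Advance 3.
Byte at offset 3: 0xDA = 11011010 → 2-byte char (#2). Advance 2.
Byte at offset 5: 0xF0 = 11110000 → 4-byte char (#3). Advance 4.
Byte at offset 9: 0xF0 = 11110000 → 4-byte char (#4). Advance 4.
Byte at offset 13: 0xF4 = 11110100 → 4-byte char (#5). Advance 4.
Byte at offset 17: 0xD4 = 11010100 → 2-byte char (#6). Advance 2.
Byte at offset 19: 0xEE = 11101110 → 3-byte char (#7). Advance 3.
Byte at offset 22: 0xF2 = 11110010 → 4-byte char (#8). Advance 4.
Byte at offset 26: 0xF2 = 11110010 → 4-byte char (#9). Advance 4.
Byte at offset 30: 0xE2 = 11100010 → 3-byte char (#10). Advance 3.
Byte at offset 33: 0xE2 = 11100010 → 3-byte char (#11). Advance 3.
Reached end at offset 36 after 11 code points.

11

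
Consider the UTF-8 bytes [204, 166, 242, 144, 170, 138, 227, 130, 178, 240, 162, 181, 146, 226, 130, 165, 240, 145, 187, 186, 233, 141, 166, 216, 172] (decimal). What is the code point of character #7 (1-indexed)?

U+9366

Offset 0: leading byte 0xCC = 11001100 → 2-byte char #1 = CC A6.
Offset 2: leading byte 0xF2 = 11110010 → 4-byte char #2 = F2 90 AA 8A.
Offset 6: leading byte 0xE3 = 11100011 → 3-byte char #3 = E3 82 B2.
Offset 9: leading byte 0xF0 = 11110000 → 4-byte char #4 = F0 A2 B5 92.
Offset 13: leading byte 0xE2 = 11100010 → 3-byte char #5 = E2 82 A5.
Offset 16: leading byte 0xF0 = 11110000 → 4-byte char #6 = F0 91 BB BA.
Offset 20: leading byte 0xE9 = 11101001 → 3-byte char #7 = E9 8D A6.
Leading byte 0xE9 = 11101001 matches 1110xxxx → 3-byte sequence.
Byte 1: 0xE9 = 11101001, payload 1001 (4 bits).
Byte 2: 0x8D = 10001101 (10xxxxxx ✓), payload 001101.
Byte 3: 0xA6 = 10100110 (10xxxxxx ✓), payload 100110.
Concatenate: 1001001101100110 = 0x9366 (16 bits → U+9366).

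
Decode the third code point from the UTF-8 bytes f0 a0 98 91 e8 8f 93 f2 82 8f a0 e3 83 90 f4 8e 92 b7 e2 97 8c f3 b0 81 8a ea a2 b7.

Offset 0: leading byte 0xF0 = 11110000 → 4-byte char #1 = F0 A0 98 91.
Offset 4: leading byte 0xE8 = 11101000 → 3-byte char #2 = E8 8F 93.
Offset 7: leading byte 0xF2 = 11110010 → 4-byte char #3 = F2 82 8F A0.
Leading byte 0xF2 = 11110010 matches 11110xxx → 4-byte sequence.
Byte 1: 0xF2 = 11110010, payload 010 (3 bits).
Byte 2: 0x82 = 10000010 (10xxxxxx ✓), payload 000010.
Byte 3: 0x8F = 10001111 (10xxxxxx ✓), payload 001111.
Byte 4: 0xA0 = 10100000 (10xxxxxx ✓), payload 100000.
Concatenate: 010000010001111100000 = 0x823E0 (21 bits → U+823E0).

U+823E0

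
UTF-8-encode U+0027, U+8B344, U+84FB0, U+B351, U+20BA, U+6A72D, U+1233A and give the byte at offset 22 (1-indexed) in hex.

0x8C

1-indexed offset 22 is 0-indexed offset 21.
U+0027 → 1-byte form 27 at offsets 0–0.
U+8B344 → 4-byte form F2 8B 8D 84 at offsets 1–4.
U+84FB0 → 4-byte form F2 84 BE B0 at offsets 5–8.
U+B351 → 3-byte form EB 8D 91 at offsets 9–11.
U+20BA → 3-byte form E2 82 BA at offsets 12–14.
U+6A72D → 4-byte form F1 AA 9C AD at offsets 15–18.
U+1233A → 4-byte form F0 92 8C BA at offsets 19–22.
Offset 21 falls in char 7's range; it's byte 3 of F0 92 8C BA = 0x8C.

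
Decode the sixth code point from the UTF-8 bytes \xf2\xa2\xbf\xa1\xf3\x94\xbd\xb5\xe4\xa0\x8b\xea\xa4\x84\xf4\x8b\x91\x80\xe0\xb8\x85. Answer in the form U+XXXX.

U+0E05

Offset 0: leading byte 0xF2 = 11110010 → 4-byte char #1 = F2 A2 BF A1.
Offset 4: leading byte 0xF3 = 11110011 → 4-byte char #2 = F3 94 BD B5.
Offset 8: leading byte 0xE4 = 11100100 → 3-byte char #3 = E4 A0 8B.
Offset 11: leading byte 0xEA = 11101010 → 3-byte char #4 = EA A4 84.
Offset 14: leading byte 0xF4 = 11110100 → 4-byte char #5 = F4 8B 91 80.
Offset 18: leading byte 0xE0 = 11100000 → 3-byte char #6 = E0 B8 85.
Leading byte 0xE0 = 11100000 matches 1110xxxx → 3-byte sequence.
Byte 1: 0xE0 = 11100000, payload 0000 (4 bits).
Byte 2: 0xB8 = 10111000 (10xxxxxx ✓), payload 111000.
Byte 3: 0x85 = 10000101 (10xxxxxx ✓), payload 000101.
Concatenate: 0000111000000101 = 0xE05 (16 bits → U+0E05).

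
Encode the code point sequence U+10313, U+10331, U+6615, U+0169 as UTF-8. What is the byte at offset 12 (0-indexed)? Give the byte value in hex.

0xA9

U+10313 → 4-byte form F0 90 8C 93 at offsets 0–3.
U+10331 → 4-byte form F0 90 8C B1 at offsets 4–7.
U+6615 → 3-byte form E6 98 95 at offsets 8–10.
U+0169 → 2-byte form C5 A9 at offsets 11–12.
Offset 12 falls in char 4's range; it's byte 2 of C5 A9 = 0xA9.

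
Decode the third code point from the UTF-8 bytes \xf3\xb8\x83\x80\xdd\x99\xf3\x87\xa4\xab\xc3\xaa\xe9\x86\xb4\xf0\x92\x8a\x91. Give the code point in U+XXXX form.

U+C792B

Offset 0: leading byte 0xF3 = 11110011 → 4-byte char #1 = F3 B8 83 80.
Offset 4: leading byte 0xDD = 11011101 → 2-byte char #2 = DD 99.
Offset 6: leading byte 0xF3 = 11110011 → 4-byte char #3 = F3 87 A4 AB.
Leading byte 0xF3 = 11110011 matches 11110xxx → 4-byte sequence.
Byte 1: 0xF3 = 11110011, payload 011 (3 bits).
Byte 2: 0x87 = 10000111 (10xxxxxx ✓), payload 000111.
Byte 3: 0xA4 = 10100100 (10xxxxxx ✓), payload 100100.
Byte 4: 0xAB = 10101011 (10xxxxxx ✓), payload 101011.
Concatenate: 011000111100100101011 = 0xC792B (21 bits → U+C792B).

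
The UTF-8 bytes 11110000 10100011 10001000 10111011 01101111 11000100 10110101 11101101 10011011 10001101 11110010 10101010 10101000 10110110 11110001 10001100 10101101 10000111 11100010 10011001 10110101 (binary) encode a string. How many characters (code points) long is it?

7

Byte at offset 0: 0xF0 = 11110000 → 4-byte char (#1). Advance 4.
Byte at offset 4: 0x6F = 01101111 → 1-byte char (#2). Advance 1.
Byte at offset 5: 0xC4 = 11000100 → 2-byte char (#3). Advance 2.
Byte at offset 7: 0xED = 11101101 → 3-byte char (#4). Advance 3.
Byte at offset 10: 0xF2 = 11110010 → 4-byte char (#5). Advance 4.
Byte at offset 14: 0xF1 = 11110001 → 4-byte char (#6). Advance 4.
Byte at offset 18: 0xE2 = 11100010 → 3-byte char (#7). Advance 3.
Reached end at offset 21 after 7 code points.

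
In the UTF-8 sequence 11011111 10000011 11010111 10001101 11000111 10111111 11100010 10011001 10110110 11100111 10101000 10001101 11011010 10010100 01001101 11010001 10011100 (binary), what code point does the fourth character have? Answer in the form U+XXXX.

U+2676

Offset 0: leading byte 0xDF = 11011111 → 2-byte char #1 = DF 83.
Offset 2: leading byte 0xD7 = 11010111 → 2-byte char #2 = D7 8D.
Offset 4: leading byte 0xC7 = 11000111 → 2-byte char #3 = C7 BF.
Offset 6: leading byte 0xE2 = 11100010 → 3-byte char #4 = E2 99 B6.
Leading byte 0xE2 = 11100010 matches 1110xxxx → 3-byte sequence.
Byte 1: 0xE2 = 11100010, payload 0010 (4 bits).
Byte 2: 0x99 = 10011001 (10xxxxxx ✓), payload 011001.
Byte 3: 0xB6 = 10110110 (10xxxxxx ✓), payload 110110.
Concatenate: 0010011001110110 = 0x2676 (16 bits → U+2676).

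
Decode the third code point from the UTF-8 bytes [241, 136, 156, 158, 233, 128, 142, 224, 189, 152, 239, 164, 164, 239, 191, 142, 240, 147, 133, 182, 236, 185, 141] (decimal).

Offset 0: leading byte 0xF1 = 11110001 → 4-byte char #1 = F1 88 9C 9E.
Offset 4: leading byte 0xE9 = 11101001 → 3-byte char #2 = E9 80 8E.
Offset 7: leading byte 0xE0 = 11100000 → 3-byte char #3 = E0 BD 98.
Leading byte 0xE0 = 11100000 matches 1110xxxx → 3-byte sequence.
Byte 1: 0xE0 = 11100000, payload 0000 (4 bits).
Byte 2: 0xBD = 10111101 (10xxxxxx ✓), payload 111101.
Byte 3: 0x98 = 10011000 (10xxxxxx ✓), payload 011000.
Concatenate: 0000111101011000 = 0xF58 (16 bits → U+0F58).

U+0F58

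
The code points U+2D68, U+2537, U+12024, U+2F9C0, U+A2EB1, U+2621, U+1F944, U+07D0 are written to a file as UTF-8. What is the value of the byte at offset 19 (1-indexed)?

0xE2

1-indexed offset 19 is 0-indexed offset 18.
U+2D68 → 3-byte form E2 B5 A8 at offsets 0–2.
U+2537 → 3-byte form E2 94 B7 at offsets 3–5.
U+12024 → 4-byte form F0 92 80 A4 at offsets 6–9.
U+2F9C0 → 4-byte form F0 AF A7 80 at offsets 10–13.
U+A2EB1 → 4-byte form F2 A2 BA B1 at offsets 14–17.
U+2621 → 3-byte form E2 98 A1 at offsets 18–20.
Offset 18 falls in char 6's range; it's byte 1 of E2 98 A1 = 0xE2.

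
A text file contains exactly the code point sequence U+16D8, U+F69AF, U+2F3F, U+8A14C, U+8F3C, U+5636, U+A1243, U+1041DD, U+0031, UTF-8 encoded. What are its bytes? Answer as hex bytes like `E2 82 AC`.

E1 9B 98 F3 B6 A6 AF E2 BC BF F2 8A 85 8C E8 BC BC E5 98 B6 F2 A1 89 83 F4 84 87 9D 31

U+16D8: 3-byte form → E1 9B 98.
U+F69AF: 4-byte form → F3 B6 A6 AF.
U+2F3F: 3-byte form → E2 BC BF.
U+8A14C: 4-byte form → F2 8A 85 8C.
U+8F3C: 3-byte form → E8 BC BC.
U+5636: 3-byte form → E5 98 B6.
U+A1243: 4-byte form → F2 A1 89 83.
U+1041DD: 4-byte form → F4 84 87 9D.
U+0031: 1-byte form → 31.
Concatenated (29 bytes): E1 9B 98 F3 B6 A6 AF E2 BC BF F2 8A 85 8C E8 BC BC E5 98 B6 F2 A1 89 83 F4 84 87 9D 31.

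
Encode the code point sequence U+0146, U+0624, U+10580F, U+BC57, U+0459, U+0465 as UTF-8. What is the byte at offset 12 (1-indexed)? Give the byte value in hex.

0xD1

1-indexed offset 12 is 0-indexed offset 11.
U+0146 → 2-byte form C5 86 at offsets 0–1.
U+0624 → 2-byte form D8 A4 at offsets 2–3.
U+10580F → 4-byte form F4 85 A0 8F at offsets 4–7.
U+BC57 → 3-byte form EB B1 97 at offsets 8–10.
U+0459 → 2-byte form D1 99 at offsets 11–12.
Offset 11 falls in char 5's range; it's byte 1 of D1 99 = 0xD1.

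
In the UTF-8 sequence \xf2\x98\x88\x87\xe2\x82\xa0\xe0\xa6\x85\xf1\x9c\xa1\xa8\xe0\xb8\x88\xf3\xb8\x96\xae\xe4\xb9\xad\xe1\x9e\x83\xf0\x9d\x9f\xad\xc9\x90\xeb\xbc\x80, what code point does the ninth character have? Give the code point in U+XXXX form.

Offset 0: leading byte 0xF2 = 11110010 → 4-byte char #1 = F2 98 88 87.
Offset 4: leading byte 0xE2 = 11100010 → 3-byte char #2 = E2 82 A0.
Offset 7: leading byte 0xE0 = 11100000 → 3-byte char #3 = E0 A6 85.
Offset 10: leading byte 0xF1 = 11110001 → 4-byte char #4 = F1 9C A1 A8.
Offset 14: leading byte 0xE0 = 11100000 → 3-byte char #5 = E0 B8 88.
Offset 17: leading byte 0xF3 = 11110011 → 4-byte char #6 = F3 B8 96 AE.
Offset 21: leading byte 0xE4 = 11100100 → 3-byte char #7 = E4 B9 AD.
Offset 24: leading byte 0xE1 = 11100001 → 3-byte char #8 = E1 9E 83.
Offset 27: leading byte 0xF0 = 11110000 → 4-byte char #9 = F0 9D 9F AD.
Leading byte 0xF0 = 11110000 matches 11110xxx → 4-byte sequence.
Byte 1: 0xF0 = 11110000, payload 000 (3 bits).
Byte 2: 0x9D = 10011101 (10xxxxxx ✓), payload 011101.
Byte 3: 0x9F = 10011111 (10xxxxxx ✓), payload 011111.
Byte 4: 0xAD = 10101101 (10xxxxxx ✓), payload 101101.
Concatenate: 000011101011111101101 = 0x1D7ED (21 bits → U+1D7ED).

U+1D7ED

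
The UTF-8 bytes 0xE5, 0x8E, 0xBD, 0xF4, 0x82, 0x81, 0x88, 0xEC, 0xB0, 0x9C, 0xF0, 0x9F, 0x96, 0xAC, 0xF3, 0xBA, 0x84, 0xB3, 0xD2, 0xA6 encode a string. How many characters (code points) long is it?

Byte at offset 0: 0xE5 = 11100101 → 3-byte char (#1). Advance 3.
Byte at offset 3: 0xF4 = 11110100 → 4-byte char (#2). Advance 4.
Byte at offset 7: 0xEC = 11101100 → 3-byte char (#3). Advance 3.
Byte at offset 10: 0xF0 = 11110000 → 4-byte char (#4). Advance 4.
Byte at offset 14: 0xF3 = 11110011 → 4-byte char (#5). Advance 4.
Byte at offset 18: 0xD2 = 11010010 → 2-byte char (#6). Advance 2.
Reached end at offset 20 after 6 code points.

6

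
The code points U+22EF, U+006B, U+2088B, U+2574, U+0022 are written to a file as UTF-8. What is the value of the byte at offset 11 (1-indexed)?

1-indexed offset 11 is 0-indexed offset 10.
U+22EF → 3-byte form E2 8B AF at offsets 0–2.
U+006B → 1-byte form 6B at offsets 3–3.
U+2088B → 4-byte form F0 A0 A2 8B at offsets 4–7.
U+2574 → 3-byte form E2 95 B4 at offsets 8–10.
Offset 10 falls in char 4's range; it's byte 3 of E2 95 B4 = 0xB4.

0xB4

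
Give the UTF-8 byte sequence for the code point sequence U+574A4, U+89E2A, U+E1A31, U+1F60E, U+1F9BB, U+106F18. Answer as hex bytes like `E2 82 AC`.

F1 97 92 A4 F2 89 B8 AA F3 A1 A8 B1 F0 9F 98 8E F0 9F A6 BB F4 86 BC 98

U+574A4: 4-byte form → F1 97 92 A4.
U+89E2A: 4-byte form → F2 89 B8 AA.
U+E1A31: 4-byte form → F3 A1 A8 B1.
U+1F60E: 4-byte form → F0 9F 98 8E.
U+1F9BB: 4-byte form → F0 9F A6 BB.
U+106F18: 4-byte form → F4 86 BC 98.
Concatenated (24 bytes): F1 97 92 A4 F2 89 B8 AA F3 A1 A8 B1 F0 9F 98 8E F0 9F A6 BB F4 86 BC 98.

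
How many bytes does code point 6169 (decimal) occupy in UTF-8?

3

U+1819 = 0x1819. UTF-8 uses 1 byte below 0x80, 2 below 0x800, 3 below 0x10000, 4 up to 0x10FFFF. 0x1819 is in U+0800–U+FFFF → 3 bytes.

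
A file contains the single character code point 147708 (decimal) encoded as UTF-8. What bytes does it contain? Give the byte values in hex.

U+240FC = 0x240FC = 147708 decimal. In range U+10000–U+10FFFF → 4-byte form: 11110xxx 10xxxxxx 10xxxxxx 10xxxxxx.
Binary (21 bits): 000100100000011111100.
Split 3+6+6+6: 000 | 100100 | 000011 | 111100.
Byte 1: 11110000 = 0xF0.
Byte 2: 10100100 = 0xA4.
Byte 3: 10000011 = 0x83.
Byte 4: 10111100 = 0xBC.

F0 A4 83 BC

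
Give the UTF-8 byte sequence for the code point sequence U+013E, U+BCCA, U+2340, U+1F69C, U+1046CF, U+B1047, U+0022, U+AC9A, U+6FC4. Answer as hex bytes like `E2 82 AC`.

C4 BE EB B3 8A E2 8D 80 F0 9F 9A 9C F4 84 9B 8F F2 B1 81 87 22 EA B2 9A E6 BF 84

U+013E: 2-byte form → C4 BE.
U+BCCA: 3-byte form → EB B3 8A.
U+2340: 3-byte form → E2 8D 80.
U+1F69C: 4-byte form → F0 9F 9A 9C.
U+1046CF: 4-byte form → F4 84 9B 8F.
U+B1047: 4-byte form → F2 B1 81 87.
U+0022: 1-byte form → 22.
U+AC9A: 3-byte form → EA B2 9A.
U+6FC4: 3-byte form → E6 BF 84.
Concatenated (27 bytes): C4 BE EB B3 8A E2 8D 80 F0 9F 9A 9C F4 84 9B 8F F2 B1 81 87 22 EA B2 9A E6 BF 84.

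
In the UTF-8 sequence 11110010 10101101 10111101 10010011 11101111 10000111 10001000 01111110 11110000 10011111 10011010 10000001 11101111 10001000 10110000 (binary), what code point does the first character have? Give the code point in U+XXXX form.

U+ADF53

Offset 0: leading byte 0xF2 = 11110010 → 4-byte char #1 = F2 AD BD 93.
Leading byte 0xF2 = 11110010 matches 11110xxx → 4-byte sequence.
Byte 1: 0xF2 = 11110010, payload 010 (3 bits).
Byte 2: 0xAD = 10101101 (10xxxxxx ✓), payload 101101.
Byte 3: 0xBD = 10111101 (10xxxxxx ✓), payload 111101.
Byte 4: 0x93 = 10010011 (10xxxxxx ✓), payload 010011.
Concatenate: 010101101111101010011 = 0xADF53 (21 bits → U+ADF53).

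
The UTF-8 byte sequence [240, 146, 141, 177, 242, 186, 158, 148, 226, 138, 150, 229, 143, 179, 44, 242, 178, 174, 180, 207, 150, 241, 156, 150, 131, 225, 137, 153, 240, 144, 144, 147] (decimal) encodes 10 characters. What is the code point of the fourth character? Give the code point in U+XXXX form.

Offset 0: leading byte 0xF0 = 11110000 → 4-byte char #1 = F0 92 8D B1.
Offset 4: leading byte 0xF2 = 11110010 → 4-byte char #2 = F2 BA 9E 94.
Offset 8: leading byte 0xE2 = 11100010 → 3-byte char #3 = E2 8A 96.
Offset 11: leading byte 0xE5 = 11100101 → 3-byte char #4 = E5 8F B3.
Leading byte 0xE5 = 11100101 matches 1110xxxx → 3-byte sequence.
Byte 1: 0xE5 = 11100101, payload 0101 (4 bits).
Byte 2: 0x8F = 10001111 (10xxxxxx ✓), payload 001111.
Byte 3: 0xB3 = 10110011 (10xxxxxx ✓), payload 110011.
Concatenate: 0101001111110011 = 0x53F3 (16 bits → U+53F3).

U+53F3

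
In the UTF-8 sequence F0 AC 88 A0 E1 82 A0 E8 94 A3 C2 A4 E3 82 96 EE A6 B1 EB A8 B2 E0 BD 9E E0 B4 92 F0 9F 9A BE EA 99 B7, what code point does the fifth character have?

Offset 0: leading byte 0xF0 = 11110000 → 4-byte char #1 = F0 AC 88 A0.
Offset 4: leading byte 0xE1 = 11100001 → 3-byte char #2 = E1 82 A0.
Offset 7: leading byte 0xE8 = 11101000 → 3-byte char #3 = E8 94 A3.
Offset 10: leading byte 0xC2 = 11000010 → 2-byte char #4 = C2 A4.
Offset 12: leading byte 0xE3 = 11100011 → 3-byte char #5 = E3 82 96.
Leading byte 0xE3 = 11100011 matches 1110xxxx → 3-byte sequence.
Byte 1: 0xE3 = 11100011, payload 0011 (4 bits).
Byte 2: 0x82 = 10000010 (10xxxxxx ✓), payload 000010.
Byte 3: 0x96 = 10010110 (10xxxxxx ✓), payload 010110.
Concatenate: 0011000010010110 = 0x3096 (16 bits → U+3096).

U+3096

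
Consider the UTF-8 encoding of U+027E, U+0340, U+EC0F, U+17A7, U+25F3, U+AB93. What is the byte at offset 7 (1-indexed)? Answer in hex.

1-indexed offset 7 is 0-indexed offset 6.
U+027E → 2-byte form C9 BE at offsets 0–1.
U+0340 → 2-byte form CD 80 at offsets 2–3.
U+EC0F → 3-byte form EE B0 8F at offsets 4–6.
Offset 6 falls in char 3's range; it's byte 3 of EE B0 8F = 0x8F.

0x8F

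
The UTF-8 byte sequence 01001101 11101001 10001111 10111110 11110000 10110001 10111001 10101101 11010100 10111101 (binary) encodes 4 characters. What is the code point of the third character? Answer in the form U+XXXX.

Offset 0: leading byte 0x4D = 01001101 → 1-byte char #1 = 4D.
Offset 1: leading byte 0xE9 = 11101001 → 3-byte char #2 = E9 8F BE.
Offset 4: leading byte 0xF0 = 11110000 → 4-byte char #3 = F0 B1 B9 AD.
Leading byte 0xF0 = 11110000 matches 11110xxx → 4-byte sequence.
Byte 1: 0xF0 = 11110000, payload 000 (3 bits).
Byte 2: 0xB1 = 10110001 (10xxxxxx ✓), payload 110001.
Byte 3: 0xB9 = 10111001 (10xxxxxx ✓), payload 111001.
Byte 4: 0xAD = 10101101 (10xxxxxx ✓), payload 101101.
Concatenate: 000110001111001101101 = 0x31E6D (21 bits → U+31E6D).

U+31E6D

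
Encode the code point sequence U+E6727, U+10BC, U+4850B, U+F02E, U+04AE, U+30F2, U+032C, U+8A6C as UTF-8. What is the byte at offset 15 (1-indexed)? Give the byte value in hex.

1-indexed offset 15 is 0-indexed offset 14.
U+E6727 → 4-byte form F3 A6 9C A7 at offsets 0–3.
U+10BC → 3-byte form E1 82 BC at offsets 4–6.
U+4850B → 4-byte form F1 88 94 8B at offsets 7–10.
U+F02E → 3-byte form EF 80 AE at offsets 11–13.
U+04AE → 2-byte form D2 AE at offsets 14–15.
Offset 14 falls in char 5's range; it's byte 1 of D2 AE = 0xD2.

0xD2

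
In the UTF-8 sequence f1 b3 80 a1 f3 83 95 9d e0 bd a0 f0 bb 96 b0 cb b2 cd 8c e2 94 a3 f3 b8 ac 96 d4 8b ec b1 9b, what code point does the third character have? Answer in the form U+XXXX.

U+0F60

Offset 0: leading byte 0xF1 = 11110001 → 4-byte char #1 = F1 B3 80 A1.
Offset 4: leading byte 0xF3 = 11110011 → 4-byte char #2 = F3 83 95 9D.
Offset 8: leading byte 0xE0 = 11100000 → 3-byte char #3 = E0 BD A0.
Leading byte 0xE0 = 11100000 matches 1110xxxx → 3-byte sequence.
Byte 1: 0xE0 = 11100000, payload 0000 (4 bits).
Byte 2: 0xBD = 10111101 (10xxxxxx ✓), payload 111101.
Byte 3: 0xA0 = 10100000 (10xxxxxx ✓), payload 100000.
Concatenate: 0000111101100000 = 0xF60 (16 bits → U+0F60).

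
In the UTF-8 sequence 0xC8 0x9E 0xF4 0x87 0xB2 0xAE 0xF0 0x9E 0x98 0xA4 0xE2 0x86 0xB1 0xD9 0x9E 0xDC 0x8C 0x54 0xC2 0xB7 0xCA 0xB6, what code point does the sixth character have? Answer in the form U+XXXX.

Offset 0: leading byte 0xC8 = 11001000 → 2-byte char #1 = C8 9E.
Offset 2: leading byte 0xF4 = 11110100 → 4-byte char #2 = F4 87 B2 AE.
Offset 6: leading byte 0xF0 = 11110000 → 4-byte char #3 = F0 9E 98 A4.
Offset 10: leading byte 0xE2 = 11100010 → 3-byte char #4 = E2 86 B1.
Offset 13: leading byte 0xD9 = 11011001 → 2-byte char #5 = D9 9E.
Offset 15: leading byte 0xDC = 11011100 → 2-byte char #6 = DC 8C.
Leading byte 0xDC = 11011100 matches 110xxxxx → 2-byte sequence.
Byte 1: 0xDC = 11011100, payload 11100 (5 bits).
Byte 2: 0x8C = 10001100 (10xxxxxx ✓), payload 001100.
Concatenate: 11100001100 = 0x70C (11 bits → U+070C).

U+070C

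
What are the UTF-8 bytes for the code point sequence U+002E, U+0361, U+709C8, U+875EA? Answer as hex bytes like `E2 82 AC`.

2E CD A1 F1 B0 A7 88 F2 87 97 AA

U+002E: 1-byte form → 2E.
U+0361: 2-byte form → CD A1.
U+709C8: 4-byte form → F1 B0 A7 88.
U+875EA: 4-byte form → F2 87 97 AA.
Concatenated (11 bytes): 2E CD A1 F1 B0 A7 88 F2 87 97 AA.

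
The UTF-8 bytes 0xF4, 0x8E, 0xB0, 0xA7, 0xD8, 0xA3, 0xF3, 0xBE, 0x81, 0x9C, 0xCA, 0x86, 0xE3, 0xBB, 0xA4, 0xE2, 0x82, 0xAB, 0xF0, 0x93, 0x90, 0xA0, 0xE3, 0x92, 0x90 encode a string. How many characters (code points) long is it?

Byte at offset 0: 0xF4 = 11110100 → 4-byte char (#1). Advance 4.
Byte at offset 4: 0xD8 = 11011000 → 2-byte char (#2). Advance 2.
Byte at offset 6: 0xF3 = 11110011 → 4-byte char (#3). Advance 4.
Byte at offset 10: 0xCA = 11001010 → 2-byte char (#4). Advance 2.
Byte at offset 12: 0xE3 = 11100011 → 3-byte char (#5). Advance 3.
Byte at offset 15: 0xE2 = 11100010 → 3-byte char (#6). Advance 3.
Byte at offset 18: 0xF0 = 11110000 → 4-byte char (#7). Advance 4.
Byte at offset 22: 0xE3 = 11100011 → 3-byte char (#8). Advance 3.
Reached end at offset 25 after 8 code points.

8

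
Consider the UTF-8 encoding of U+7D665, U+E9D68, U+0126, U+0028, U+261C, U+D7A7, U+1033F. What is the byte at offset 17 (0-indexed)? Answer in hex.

U+7D665 → 4-byte form F1 BD 99 A5 at offsets 0–3.
U+E9D68 → 4-byte form F3 A9 B5 A8 at offsets 4–7.
U+0126 → 2-byte form C4 A6 at offsets 8–9.
U+0028 → 1-byte form 28 at offsets 10–10.
U+261C → 3-byte form E2 98 9C at offsets 11–13.
U+D7A7 → 3-byte form ED 9E A7 at offsets 14–16.
U+1033F → 4-byte form F0 90 8C BF at offsets 17–20.
Offset 17 falls in char 7's range; it's byte 1 of F0 90 8C BF = 0xF0.

0xF0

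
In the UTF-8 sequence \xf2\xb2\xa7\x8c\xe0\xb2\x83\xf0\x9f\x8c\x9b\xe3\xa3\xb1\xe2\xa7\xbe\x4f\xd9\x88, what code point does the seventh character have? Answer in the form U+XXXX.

U+0648

Offset 0: leading byte 0xF2 = 11110010 → 4-byte char #1 = F2 B2 A7 8C.
Offset 4: leading byte 0xE0 = 11100000 → 3-byte char #2 = E0 B2 83.
Offset 7: leading byte 0xF0 = 11110000 → 4-byte char #3 = F0 9F 8C 9B.
Offset 11: leading byte 0xE3 = 11100011 → 3-byte char #4 = E3 A3 B1.
Offset 14: leading byte 0xE2 = 11100010 → 3-byte char #5 = E2 A7 BE.
Offset 17: leading byte 0x4F = 01001111 → 1-byte char #6 = 4F.
Offset 18: leading byte 0xD9 = 11011001 → 2-byte char #7 = D9 88.
Leading byte 0xD9 = 11011001 matches 110xxxxx → 2-byte sequence.
Byte 1: 0xD9 = 11011001, payload 11001 (5 bits).
Byte 2: 0x88 = 10001000 (10xxxxxx ✓), payload 001000.
Concatenate: 11001001000 = 0x648 (11 bits → U+0648).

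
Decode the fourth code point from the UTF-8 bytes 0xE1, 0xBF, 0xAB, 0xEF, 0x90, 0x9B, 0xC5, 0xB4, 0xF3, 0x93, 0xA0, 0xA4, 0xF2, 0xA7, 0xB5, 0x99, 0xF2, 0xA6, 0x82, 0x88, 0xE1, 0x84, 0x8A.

Offset 0: leading byte 0xE1 = 11100001 → 3-byte char #1 = E1 BF AB.
Offset 3: leading byte 0xEF = 11101111 → 3-byte char #2 = EF 90 9B.
Offset 6: leading byte 0xC5 = 11000101 → 2-byte char #3 = C5 B4.
Offset 8: leading byte 0xF3 = 11110011 → 4-byte char #4 = F3 93 A0 A4.
Leading byte 0xF3 = 11110011 matches 11110xxx → 4-byte sequence.
Byte 1: 0xF3 = 11110011, payload 011 (3 bits).
Byte 2: 0x93 = 10010011 (10xxxxxx ✓), payload 010011.
Byte 3: 0xA0 = 10100000 (10xxxxxx ✓), payload 100000.
Byte 4: 0xA4 = 10100100 (10xxxxxx ✓), payload 100100.
Concatenate: 011010011100000100100 = 0xD3824 (21 bits → U+D3824).

U+D3824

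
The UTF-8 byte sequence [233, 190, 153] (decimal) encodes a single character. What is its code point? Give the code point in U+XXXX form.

U+9F99

Leading byte 0xE9 = 11101001 matches 1110xxxx → 3-byte sequence.
Byte 1: 0xE9 = 11101001, payload 1001 (4 bits).
Byte 2: 0xBE = 10111110 (10xxxxxx ✓), payload 111110.
Byte 3: 0x99 = 10011001 (10xxxxxx ✓), payload 011001.
Concatenate: 1001111110011001 = 0x9F99 (16 bits → U+9F99).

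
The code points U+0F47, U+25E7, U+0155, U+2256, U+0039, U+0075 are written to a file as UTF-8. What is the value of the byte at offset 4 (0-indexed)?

0x97

U+0F47 → 3-byte form E0 BD 87 at offsets 0–2.
U+25E7 → 3-byte form E2 97 A7 at offsets 3–5.
Offset 4 falls in char 2's range; it's byte 2 of E2 97 A7 = 0x97.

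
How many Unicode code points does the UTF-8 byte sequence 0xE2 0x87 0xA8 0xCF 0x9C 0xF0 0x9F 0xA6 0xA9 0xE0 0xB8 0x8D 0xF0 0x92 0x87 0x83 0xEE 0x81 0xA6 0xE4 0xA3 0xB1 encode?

Byte at offset 0: 0xE2 = 11100010 → 3-byte char (#1). Advance 3.
Byte at offset 3: 0xCF = 11001111 → 2-byte char (#2). Advance 2.
Byte at offset 5: 0xF0 = 11110000 → 4-byte char (#3). Advance 4.
Byte at offset 9: 0xE0 = 11100000 → 3-byte char (#4). Advance 3.
Byte at offset 12: 0xF0 = 11110000 → 4-byte char (#5). Advance 4.
Byte at offset 16: 0xEE = 11101110 → 3-byte char (#6). Advance 3.
Byte at offset 19: 0xE4 = 11100100 → 3-byte char (#7). Advance 3.
Reached end at offset 22 after 7 code points.

7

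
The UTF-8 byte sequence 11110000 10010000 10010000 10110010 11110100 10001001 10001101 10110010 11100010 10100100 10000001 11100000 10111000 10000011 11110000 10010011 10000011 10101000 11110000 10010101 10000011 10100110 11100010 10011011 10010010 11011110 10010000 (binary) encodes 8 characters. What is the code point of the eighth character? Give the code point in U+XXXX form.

Offset 0: leading byte 0xF0 = 11110000 → 4-byte char #1 = F0 90 90 B2.
Offset 4: leading byte 0xF4 = 11110100 → 4-byte char #2 = F4 89 8D B2.
Offset 8: leading byte 0xE2 = 11100010 → 3-byte char #3 = E2 A4 81.
Offset 11: leading byte 0xE0 = 11100000 → 3-byte char #4 = E0 B8 83.
Offset 14: leading byte 0xF0 = 11110000 → 4-byte char #5 = F0 93 83 A8.
Offset 18: leading byte 0xF0 = 11110000 → 4-byte char #6 = F0 95 83 A6.
Offset 22: leading byte 0xE2 = 11100010 → 3-byte char #7 = E2 9B 92.
Offset 25: leading byte 0xDE = 11011110 → 2-byte char #8 = DE 90.
Leading byte 0xDE = 11011110 matches 110xxxxx → 2-byte sequence.
Byte 1: 0xDE = 11011110, payload 11110 (5 bits).
Byte 2: 0x90 = 10010000 (10xxxxxx ✓), payload 010000.
Concatenate: 11110010000 = 0x790 (11 bits → U+0790).

U+0790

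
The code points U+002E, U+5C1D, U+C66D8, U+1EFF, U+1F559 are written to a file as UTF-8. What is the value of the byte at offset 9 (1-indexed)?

1-indexed offset 9 is 0-indexed offset 8.
U+002E → 1-byte form 2E at offsets 0–0.
U+5C1D → 3-byte form E5 B0 9D at offsets 1–3.
U+C66D8 → 4-byte form F3 86 9B 98 at offsets 4–7.
U+1EFF → 3-byte form E1 BB BF at offsets 8–10.
Offset 8 falls in char 4's range; it's byte 1 of E1 BB BF = 0xE1.

0xE1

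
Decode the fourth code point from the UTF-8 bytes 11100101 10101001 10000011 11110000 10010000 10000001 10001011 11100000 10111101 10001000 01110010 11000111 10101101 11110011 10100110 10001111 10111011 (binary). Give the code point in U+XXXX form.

Offset 0: leading byte 0xE5 = 11100101 → 3-byte char #1 = E5 A9 83.
Offset 3: leading byte 0xF0 = 11110000 → 4-byte char #2 = F0 90 81 8B.
Offset 7: leading byte 0xE0 = 11100000 → 3-byte char #3 = E0 BD 88.
Offset 10: leading byte 0x72 = 01110010 → 1-byte char #4 = 72.
Leading byte 0x72 = 01110010 matches 0xxxxxxx → 1-byte sequence.
Byte 1: 0x72 = 01110010, payload 1110010 (7 bits).
Concatenate: 1110010 = 0x72 (7 bits → U+0072).

U+0072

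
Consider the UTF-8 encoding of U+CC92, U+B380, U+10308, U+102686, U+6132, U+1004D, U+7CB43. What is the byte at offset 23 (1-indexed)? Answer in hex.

1-indexed offset 23 is 0-indexed offset 22.
U+CC92 → 3-byte form EC B2 92 at offsets 0–2.
U+B380 → 3-byte form EB 8E 80 at offsets 3–5.
U+10308 → 4-byte form F0 90 8C 88 at offsets 6–9.
U+102686 → 4-byte form F4 82 9A 86 at offsets 10–13.
U+6132 → 3-byte form E6 84 B2 at offsets 14–16.
U+1004D → 4-byte form F0 90 81 8D at offsets 17–20.
U+7CB43 → 4-byte form F1 BC AD 83 at offsets 21–24.
Offset 22 falls in char 7's range; it's byte 2 of F1 BC AD 83 = 0xBC.

0xBC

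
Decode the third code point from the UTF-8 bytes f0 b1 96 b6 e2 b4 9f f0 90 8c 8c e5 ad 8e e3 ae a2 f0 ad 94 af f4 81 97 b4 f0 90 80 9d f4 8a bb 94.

Offset 0: leading byte 0xF0 = 11110000 → 4-byte char #1 = F0 B1 96 B6.
Offset 4: leading byte 0xE2 = 11100010 → 3-byte char #2 = E2 B4 9F.
Offset 7: leading byte 0xF0 = 11110000 → 4-byte char #3 = F0 90 8C 8C.
Leading byte 0xF0 = 11110000 matches 11110xxx → 4-byte sequence.
Byte 1: 0xF0 = 11110000, payload 000 (3 bits).
Byte 2: 0x90 = 10010000 (10xxxxxx ✓), payload 010000.
Byte 3: 0x8C = 10001100 (10xxxxxx ✓), payload 001100.
Byte 4: 0x8C = 10001100 (10xxxxxx ✓), payload 001100.
Concatenate: 000010000001100001100 = 0x1030C (21 bits → U+1030C).

U+1030C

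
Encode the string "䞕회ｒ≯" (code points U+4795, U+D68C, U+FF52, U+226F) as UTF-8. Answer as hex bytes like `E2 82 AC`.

U+4795: 3-byte form → E4 9E 95.
U+D68C: 3-byte form → ED 9A 8C.
U+FF52: 3-byte form → EF BD 92.
U+226F: 3-byte form → E2 89 AF.
Concatenated (12 bytes): E4 9E 95 ED 9A 8C EF BD 92 E2 89 AF.

E4 9E 95 ED 9A 8C EF BD 92 E2 89 AF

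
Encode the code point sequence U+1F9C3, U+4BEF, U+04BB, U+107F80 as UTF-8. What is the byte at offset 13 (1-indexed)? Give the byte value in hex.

1-indexed offset 13 is 0-indexed offset 12.
U+1F9C3 → 4-byte form F0 9F A7 83 at offsets 0–3.
U+4BEF → 3-byte form E4 AF AF at offsets 4–6.
U+04BB → 2-byte form D2 BB at offsets 7–8.
U+107F80 → 4-byte form F4 87 BE 80 at offsets 9–12.
Offset 12 falls in char 4's range; it's byte 4 of F4 87 BE 80 = 0x80.

0x80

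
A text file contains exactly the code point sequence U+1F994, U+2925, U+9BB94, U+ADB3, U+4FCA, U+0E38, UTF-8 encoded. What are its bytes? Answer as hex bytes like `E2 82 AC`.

U+1F994: 4-byte form → F0 9F A6 94.
U+2925: 3-byte form → E2 A4 A5.
U+9BB94: 4-byte form → F2 9B AE 94.
U+ADB3: 3-byte form → EA B6 B3.
U+4FCA: 3-byte form → E4 BF 8A.
U+0E38: 3-byte form → E0 B8 B8.
Concatenated (20 bytes): F0 9F A6 94 E2 A4 A5 F2 9B AE 94 EA B6 B3 E4 BF 8A E0 B8 B8.

F0 9F A6 94 E2 A4 A5 F2 9B AE 94 EA B6 B3 E4 BF 8A E0 B8 B8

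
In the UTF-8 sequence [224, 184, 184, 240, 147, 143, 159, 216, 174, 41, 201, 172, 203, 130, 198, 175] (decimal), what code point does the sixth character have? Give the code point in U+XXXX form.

Offset 0: leading byte 0xE0 = 11100000 → 3-byte char #1 = E0 B8 B8.
Offset 3: leading byte 0xF0 = 11110000 → 4-byte char #2 = F0 93 8F 9F.
Offset 7: leading byte 0xD8 = 11011000 → 2-byte char #3 = D8 AE.
Offset 9: leading byte 0x29 = 00101001 → 1-byte char #4 = 29.
Offset 10: leading byte 0xC9 = 11001001 → 2-byte char #5 = C9 AC.
Offset 12: leading byte 0xCB = 11001011 → 2-byte char #6 = CB 82.
Leading byte 0xCB = 11001011 matches 110xxxxx → 2-byte sequence.
Byte 1: 0xCB = 11001011, payload 01011 (5 bits).
Byte 2: 0x82 = 10000010 (10xxxxxx ✓), payload 000010.
Concatenate: 01011000010 = 0x2C2 (11 bits → U+02C2).

U+02C2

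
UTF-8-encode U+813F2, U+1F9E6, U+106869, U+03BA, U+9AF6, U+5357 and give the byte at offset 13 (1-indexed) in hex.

1-indexed offset 13 is 0-indexed offset 12.
U+813F2 → 4-byte form F2 81 8F B2 at offsets 0–3.
U+1F9E6 → 4-byte form F0 9F A7 A6 at offsets 4–7.
U+106869 → 4-byte form F4 86 A1 A9 at offsets 8–11.
U+03BA → 2-byte form CE BA at offsets 12–13.
Offset 12 falls in char 4's range; it's byte 1 of CE BA = 0xCE.

0xCE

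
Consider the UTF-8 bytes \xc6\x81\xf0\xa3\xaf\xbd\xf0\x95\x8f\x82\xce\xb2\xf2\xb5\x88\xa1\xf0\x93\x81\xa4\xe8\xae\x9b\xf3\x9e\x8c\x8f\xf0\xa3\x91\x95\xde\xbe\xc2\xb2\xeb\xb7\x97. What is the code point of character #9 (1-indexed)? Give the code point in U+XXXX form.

U+23455

Offset 0: leading byte 0xC6 = 11000110 → 2-byte char #1 = C6 81.
Offset 2: leading byte 0xF0 = 11110000 → 4-byte char #2 = F0 A3 AF BD.
Offset 6: leading byte 0xF0 = 11110000 → 4-byte char #3 = F0 95 8F 82.
Offset 10: leading byte 0xCE = 11001110 → 2-byte char #4 = CE B2.
Offset 12: leading byte 0xF2 = 11110010 → 4-byte char #5 = F2 B5 88 A1.
Offset 16: leading byte 0xF0 = 11110000 → 4-byte char #6 = F0 93 81 A4.
Offset 20: leading byte 0xE8 = 11101000 → 3-byte char #7 = E8 AE 9B.
Offset 23: leading byte 0xF3 = 11110011 → 4-byte char #8 = F3 9E 8C 8F.
Offset 27: leading byte 0xF0 = 11110000 → 4-byte char #9 = F0 A3 91 95.
Leading byte 0xF0 = 11110000 matches 11110xxx → 4-byte sequence.
Byte 1: 0xF0 = 11110000, payload 000 (3 bits).
Byte 2: 0xA3 = 10100011 (10xxxxxx ✓), payload 100011.
Byte 3: 0x91 = 10010001 (10xxxxxx ✓), payload 010001.
Byte 4: 0x95 = 10010101 (10xxxxxx ✓), payload 010101.
Concatenate: 000100011010001010101 = 0x23455 (21 bits → U+23455).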